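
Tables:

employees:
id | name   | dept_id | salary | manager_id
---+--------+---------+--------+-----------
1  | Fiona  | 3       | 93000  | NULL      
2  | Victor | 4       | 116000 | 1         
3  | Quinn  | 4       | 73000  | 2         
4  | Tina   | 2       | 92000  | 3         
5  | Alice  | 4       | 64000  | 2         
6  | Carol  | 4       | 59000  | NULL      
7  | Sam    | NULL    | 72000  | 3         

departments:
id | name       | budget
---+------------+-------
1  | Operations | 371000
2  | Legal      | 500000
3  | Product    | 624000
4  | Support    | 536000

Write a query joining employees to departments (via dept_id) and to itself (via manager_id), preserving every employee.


Two LEFT JOINs from the same base table employees: one to departments via dept_id, one to employees itself via manager_id. Both are LEFT so every employee is preserved.
Match against departments:
  - employee 1 (Fiona): dept_id=3 -> matches Product
  - employee 2 (Victor): dept_id=4 -> matches Support
  - employee 3 (Quinn): dept_id=4 -> matches Support
  - employee 4 (Tina): dept_id=2 -> matches Legal
  - employee 5 (Alice): dept_id=4 -> matches Support
  - employee 6 (Carol): dept_id=4 -> matches Support
  - employee 7 (Sam): dept_id=NULL, no match -> kept with NULL
Match against employees (self):
  - employee 1 (Fiona): manager_id=NULL -> NULL
  - employee 2 (Victor): manager_id=1 -> Fiona
  - employee 3 (Quinn): manager_id=2 -> Victor
  - employee 4 (Tina): manager_id=3 -> Quinn
  - employee 5 (Alice): manager_id=2 -> Victor
  - employee 6 (Carol): manager_id=NULL -> NULL
  - employee 7 (Sam): manager_id=3 -> Quinn

SQL:
SELECT a.name, b.name AS department, c.name AS manager
FROM employees a
LEFT JOIN departments b ON a.dept_id = b.id
LEFT JOIN employees c ON a.manager_id = c.id

Result:
name   | department | manager
-------+------------+--------
Fiona  | Product    | NULL   
Victor | Support    | Fiona  
Quinn  | Support    | Victor 
Tina   | Legal      | Quinn  
Alice  | Support    | Victor 
Carol  | Support    | NULL   
Sam    | NULL       | Quinn  


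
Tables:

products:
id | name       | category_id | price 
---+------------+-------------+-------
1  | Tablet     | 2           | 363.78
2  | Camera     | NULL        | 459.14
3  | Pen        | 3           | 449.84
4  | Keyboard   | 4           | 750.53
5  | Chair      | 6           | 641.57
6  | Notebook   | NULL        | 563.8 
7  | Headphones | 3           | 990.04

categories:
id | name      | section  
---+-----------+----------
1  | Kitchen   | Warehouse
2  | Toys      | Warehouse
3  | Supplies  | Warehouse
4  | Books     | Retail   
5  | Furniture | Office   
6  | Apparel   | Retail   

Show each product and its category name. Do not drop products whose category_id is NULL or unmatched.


LEFT JOIN keeps every row from products (the left table); where category_id has no match in categories, the category columns become NULL. Walk through each product:
  - product 1 (Tablet): category_id=2 -> matches Toys
  - product 2 (Camera): category_id=NULL, no match -> kept with NULL
  - product 3 (Pen): category_id=3 -> matches Supplies
  - product 4 (Keyboard): category_id=4 -> matches Books
  - product 5 (Chair): category_id=6 -> matches Apparel
  - product 6 (Notebook): category_id=NULL, no match -> kept with NULL
  - product 7 (Headphones): category_id=3 -> matches Supplies
All 7 rows appear; 2 have NULL category.

SQL:
SELECT a.name, b.name AS category
FROM products a
LEFT JOIN categories b ON a.category_id = b.id

Result:
name       | category
-----------+---------
Tablet     | Toys    
Camera     | NULL    
Pen        | Supplies
Keyboard   | Books   
Chair      | Apparel 
Notebook   | NULL    
Headphones | Supplies


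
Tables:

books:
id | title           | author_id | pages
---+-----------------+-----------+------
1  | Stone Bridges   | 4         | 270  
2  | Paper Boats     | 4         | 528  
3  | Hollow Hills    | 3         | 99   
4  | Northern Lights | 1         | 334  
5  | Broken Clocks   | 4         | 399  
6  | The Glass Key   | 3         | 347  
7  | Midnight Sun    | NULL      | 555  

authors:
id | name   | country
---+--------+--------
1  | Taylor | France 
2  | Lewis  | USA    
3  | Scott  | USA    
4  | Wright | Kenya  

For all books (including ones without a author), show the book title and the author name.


LEFT JOIN keeps every row from books (the left table); where author_id has no match in authors, the author columns become NULL. Walk through each book:
  - book 1 (Stone Bridges): author_id=4 -> matches Wright
  - book 2 (Paper Boats): author_id=4 -> matches Wright
  - book 3 (Hollow Hills): author_id=3 -> matches Scott
  - book 4 (Northern Lights): author_id=1 -> matches Taylor
  - book 5 (Broken Clocks): author_id=4 -> matches Wright
  - book 6 (The Glass Key): author_id=3 -> matches Scott
  - book 7 (Midnight Sun): author_id=NULL, no match -> kept with NULL
All 7 rows appear; 1 has NULL author.

SQL:
SELECT a.title, b.name AS author
FROM books a
LEFT JOIN authors b ON a.author_id = b.id

Result:
title           | author
----------------+-------
Stone Bridges   | Wright
Paper Boats     | Wright
Hollow Hills    | Scott 
Northern Lights | Taylor
Broken Clocks   | Wright
The Glass Key   | Scott 
Midnight Sun    | NULL  


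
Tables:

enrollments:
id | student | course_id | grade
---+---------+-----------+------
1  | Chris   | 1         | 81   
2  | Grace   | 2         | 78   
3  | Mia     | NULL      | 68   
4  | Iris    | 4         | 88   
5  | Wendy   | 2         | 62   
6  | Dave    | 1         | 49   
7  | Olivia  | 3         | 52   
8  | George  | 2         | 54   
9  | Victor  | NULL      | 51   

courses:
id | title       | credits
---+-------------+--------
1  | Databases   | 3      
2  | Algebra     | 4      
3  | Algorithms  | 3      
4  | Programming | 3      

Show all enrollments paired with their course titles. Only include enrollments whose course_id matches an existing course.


INNER JOIN keeps only enrollments rows whose course_id matches an id in courses. Walk through each enrollment:
  - enrollment 1 (Chris): course_id=1 -> matches Databases
  - enrollment 2 (Grace): course_id=2 -> matches Algebra
  - enrollment 3 (Mia): course_id=NULL, no match -> dropped
  - enrollment 4 (Iris): course_id=4 -> matches Programming
  - enrollment 5 (Wendy): course_id=2 -> matches Algebra
  - enrollment 6 (Dave): course_id=1 -> matches Databases
  - enrollment 7 (Olivia): course_id=3 -> matches Algorithms
  - enrollment 8 (George): course_id=2 -> matches Algebra
  - enrollment 9 (Victor): course_id=NULL, no match -> dropped
So 2 of 9 rows are dropped.

SQL:
SELECT a.student, b.title AS course
FROM enrollments a
INNER JOIN courses b ON a.course_id = b.id

Result:
student | course     
--------+------------
Chris   | Databases  
Grace   | Algebra    
Iris    | Programming
Wendy   | Algebra    
Dave    | Databases  
Olivia  | Algorithms 
George  | Algebra    


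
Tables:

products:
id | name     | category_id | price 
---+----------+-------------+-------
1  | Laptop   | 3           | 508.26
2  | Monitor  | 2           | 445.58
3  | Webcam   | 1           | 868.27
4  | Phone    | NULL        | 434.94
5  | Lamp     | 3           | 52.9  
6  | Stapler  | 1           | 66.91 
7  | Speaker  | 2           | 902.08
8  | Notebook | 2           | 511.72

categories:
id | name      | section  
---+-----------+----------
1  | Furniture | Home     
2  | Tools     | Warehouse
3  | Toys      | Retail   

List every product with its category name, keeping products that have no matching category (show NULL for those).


LEFT JOIN keeps every row from products (the left table); where category_id has no match in categories, the category columns become NULL. Walk through each product:
  - product 1 (Laptop): category_id=3 -> matches Toys
  - product 2 (Monitor): category_id=2 -> matches Tools
  - product 3 (Webcam): category_id=1 -> matches Furniture
  - product 4 (Phone): category_id=NULL, no match -> kept with NULL
  - product 5 (Lamp): category_id=3 -> matches Toys
  - product 6 (Stapler): category_id=1 -> matches Furniture
  - product 7 (Speaker): category_id=2 -> matches Tools
  - product 8 (Notebook): category_id=2 -> matches Tools
All 8 rows appear; 1 has NULL category.

SQL:
SELECT a.name, b.name AS category
FROM products a
LEFT JOIN categories b ON a.category_id = b.id

Result:
name     | category 
---------+----------
Laptop   | Toys     
Monitor  | Tools    
Webcam   | Furniture
Phone    | NULL     
Lamp     | Toys     
Stapler  | Furniture
Speaker  | Tools    
Notebook | Tools    


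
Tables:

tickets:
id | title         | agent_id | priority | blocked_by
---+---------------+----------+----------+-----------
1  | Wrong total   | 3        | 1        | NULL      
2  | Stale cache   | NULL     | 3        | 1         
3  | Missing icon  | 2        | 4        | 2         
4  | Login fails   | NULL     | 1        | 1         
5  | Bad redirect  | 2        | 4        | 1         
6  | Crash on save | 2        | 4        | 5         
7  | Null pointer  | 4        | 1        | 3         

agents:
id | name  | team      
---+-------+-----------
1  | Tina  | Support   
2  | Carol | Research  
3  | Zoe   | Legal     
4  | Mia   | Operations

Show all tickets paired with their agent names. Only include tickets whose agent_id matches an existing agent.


INNER JOIN keeps only tickets rows whose agent_id matches an id in agents. Walk through each ticket:
  - ticket 1 (Wrong total): agent_id=3 -> matches Zoe
  - ticket 2 (Stale cache): agent_id=NULL, no match -> dropped
  - ticket 3 (Missing icon): agent_id=2 -> matches Carol
  - ticket 4 (Login fails): agent_id=NULL, no match -> dropped
  - ticket 5 (Bad redirect): agent_id=2 -> matches Carol
  - ticket 6 (Crash on save): agent_id=2 -> matches Carol
  - ticket 7 (Null pointer): agent_id=4 -> matches Mia
So 2 of 7 rows are dropped.

SQL:
SELECT a.title, b.name AS agent
FROM tickets a
INNER JOIN agents b ON a.agent_id = b.id

Result:
title         | agent
--------------+------
Wrong total   | Zoe  
Missing icon  | Carol
Bad redirect  | Carol
Crash on save | Carol
Null pointer  | Mia  


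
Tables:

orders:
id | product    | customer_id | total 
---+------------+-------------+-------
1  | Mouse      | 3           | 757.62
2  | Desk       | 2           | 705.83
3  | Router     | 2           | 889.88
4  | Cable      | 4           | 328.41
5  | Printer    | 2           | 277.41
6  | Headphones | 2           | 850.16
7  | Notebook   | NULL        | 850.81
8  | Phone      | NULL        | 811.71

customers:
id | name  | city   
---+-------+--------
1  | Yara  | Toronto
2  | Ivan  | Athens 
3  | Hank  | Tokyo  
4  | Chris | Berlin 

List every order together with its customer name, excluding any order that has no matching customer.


INNER JOIN keeps only orders rows whose customer_id matches an id in customers. Walk through each order:
  - order 1 (Mouse): customer_id=3 -> matches Hank
  - order 2 (Desk): customer_id=2 -> matches Ivan
  - order 3 (Router): customer_id=2 -> matches Ivan
  - order 4 (Cable): customer_id=4 -> matches Chris
  - order 5 (Printer): customer_id=2 -> matches Ivan
  - order 6 (Headphones): customer_id=2 -> matches Ivan
  - order 7 (Notebook): customer_id=NULL, no match -> dropped
  - order 8 (Phone): customer_id=NULL, no match -> dropped
So 2 of 8 rows are dropped.

SQL:
SELECT a.product, b.name AS customer
FROM orders a
INNER JOIN customers b ON a.customer_id = b.id

Result:
product    | customer
-----------+---------
Mouse      | Hank    
Desk       | Ivan    
Router     | Ivan    
Cable      | Chris   
Printer    | Ivan    
Headphones | Ivan    


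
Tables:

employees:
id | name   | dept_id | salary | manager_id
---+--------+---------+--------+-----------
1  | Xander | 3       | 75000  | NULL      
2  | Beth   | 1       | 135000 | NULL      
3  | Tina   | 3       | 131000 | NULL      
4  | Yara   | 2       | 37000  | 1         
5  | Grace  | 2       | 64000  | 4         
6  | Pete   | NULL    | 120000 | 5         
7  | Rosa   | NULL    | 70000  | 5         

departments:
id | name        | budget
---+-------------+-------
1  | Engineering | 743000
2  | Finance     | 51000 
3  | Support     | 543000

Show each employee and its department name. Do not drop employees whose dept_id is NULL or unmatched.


LEFT JOIN keeps every row from employees (the left table); where dept_id has no match in departments, the department columns become NULL. Walk through each employee:
  - employee 1 (Xander): dept_id=3 -> matches Support
  - employee 2 (Beth): dept_id=1 -> matches Engineering
  - employee 3 (Tina): dept_id=3 -> matches Support
  - employee 4 (Yara): dept_id=2 -> matches Finance
  - employee 5 (Grace): dept_id=2 -> matches Finance
  - employee 6 (Pete): dept_id=NULL, no match -> kept with NULL
  - employee 7 (Rosa): dept_id=NULL, no match -> kept with NULL
All 7 rows appear; 2 have NULL department.

SQL:
SELECT a.name, b.name AS department
FROM employees a
LEFT JOIN departments b ON a.dept_id = b.id

Result:
name   | department 
-------+------------
Xander | Support    
Beth   | Engineering
Tina   | Support    
Yara   | Finance    
Grace  | Finance    
Pete   | NULL       
Rosa   | NULL       


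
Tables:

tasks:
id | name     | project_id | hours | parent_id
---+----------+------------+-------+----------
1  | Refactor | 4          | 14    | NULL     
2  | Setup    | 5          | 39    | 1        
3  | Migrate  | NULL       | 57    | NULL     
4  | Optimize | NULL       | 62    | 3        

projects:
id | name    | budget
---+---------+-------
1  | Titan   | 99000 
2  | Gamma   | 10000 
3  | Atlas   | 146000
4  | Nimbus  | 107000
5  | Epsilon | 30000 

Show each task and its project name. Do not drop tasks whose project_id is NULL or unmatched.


LEFT JOIN keeps every row from tasks (the left table); where project_id has no match in projects, the project columns become NULL. Walk through each task:
  - task 1 (Refactor): project_id=4 -> matches Nimbus
  - task 2 (Setup): project_id=5 -> matches Epsilon
  - task 3 (Migrate): project_id=NULL, no match -> kept with NULL
  - task 4 (Optimize): project_id=NULL, no match -> kept with NULL
All 4 rows appear; 2 have NULL project.

SQL:
SELECT a.name, b.name AS project
FROM tasks a
LEFT JOIN projects b ON a.project_id = b.id

Result:
name     | project
---------+--------
Refactor | Nimbus 
Setup    | Epsilon
Migrate  | NULL   
Optimize | NULL   


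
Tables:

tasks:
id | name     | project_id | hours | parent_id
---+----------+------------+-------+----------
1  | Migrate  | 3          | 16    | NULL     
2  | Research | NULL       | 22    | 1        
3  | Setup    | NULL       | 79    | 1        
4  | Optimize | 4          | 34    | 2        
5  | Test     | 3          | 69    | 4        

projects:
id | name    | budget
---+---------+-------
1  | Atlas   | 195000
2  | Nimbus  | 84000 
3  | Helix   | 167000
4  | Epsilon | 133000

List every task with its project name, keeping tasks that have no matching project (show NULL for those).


LEFT JOIN keeps every row from tasks (the left table); where project_id has no match in projects, the project columns become NULL. Walk through each task:
  - task 1 (Migrate): project_id=3 -> matches Helix
  - task 2 (Research): project_id=NULL, no match -> kept with NULL
  - task 3 (Setup): project_id=NULL, no match -> kept with NULL
  - task 4 (Optimize): project_id=4 -> matches Epsilon
  - task 5 (Test): project_id=3 -> matches Helix
All 5 rows appear; 2 have NULL project.

SQL:
SELECT a.name, b.name AS project
FROM tasks a
LEFT JOIN projects b ON a.project_id = b.id

Result:
name     | project
---------+--------
Migrate  | Helix  
Research | NULL   
Setup    | NULL   
Optimize | Epsilon
Test     | Helix  


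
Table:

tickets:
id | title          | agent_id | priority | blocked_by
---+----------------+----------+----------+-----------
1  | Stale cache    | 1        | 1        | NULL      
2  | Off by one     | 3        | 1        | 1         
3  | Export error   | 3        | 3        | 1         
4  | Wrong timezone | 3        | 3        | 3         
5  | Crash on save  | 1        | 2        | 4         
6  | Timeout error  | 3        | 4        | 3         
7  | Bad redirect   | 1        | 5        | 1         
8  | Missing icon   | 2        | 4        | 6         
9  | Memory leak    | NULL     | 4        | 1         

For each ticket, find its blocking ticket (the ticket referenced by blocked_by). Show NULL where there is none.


This is a self-join: tickets is joined to a second copy of itself, matching each row's blocked_by to another row's id. Use LEFT JOIN so rows with blocked_by=NULL are kept.
  - ticket 1 (Stale cache): blocked_by=NULL -> NULL
  - ticket 2 (Off by one): blocked_by=1 -> Stale cache
  - ticket 3 (Export error): blocked_by=1 -> Stale cache
  - ticket 4 (Wrong timezone): blocked_by=3 -> Export error
  - ticket 5 (Crash on save): blocked_by=4 -> Wrong timezone
  - ticket 6 (Timeout error): blocked_by=3 -> Export error
  - ticket 7 (Bad redirect): blocked_by=1 -> Stale cache
  - ticket 8 (Missing icon): blocked_by=6 -> Timeout error
  - ticket 9 (Memory leak): blocked_by=1 -> Stale cache

SQL:
SELECT a.title AS item, b.title AS blocked_by
FROM tickets a
LEFT JOIN tickets b ON a.blocked_by = b.id

Result:
item           | blocked_by    
---------------+---------------
Stale cache    | NULL          
Off by one     | Stale cache   
Export error   | Stale cache   
Wrong timezone | Export error  
Crash on save  | Wrong timezone
Timeout error  | Export error  
Bad redirect   | Stale cache   
Missing icon   | Timeout error 
Memory leak    | Stale cache   


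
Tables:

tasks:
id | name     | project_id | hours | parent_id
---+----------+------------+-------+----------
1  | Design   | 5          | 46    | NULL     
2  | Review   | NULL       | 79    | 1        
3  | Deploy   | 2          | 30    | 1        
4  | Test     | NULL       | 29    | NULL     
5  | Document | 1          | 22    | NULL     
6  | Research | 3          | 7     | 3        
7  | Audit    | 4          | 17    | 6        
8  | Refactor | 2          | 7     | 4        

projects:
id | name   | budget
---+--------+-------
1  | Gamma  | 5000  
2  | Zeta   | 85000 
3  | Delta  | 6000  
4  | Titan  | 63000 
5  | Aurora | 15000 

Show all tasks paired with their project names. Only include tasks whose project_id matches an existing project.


INNER JOIN keeps only tasks rows whose project_id matches an id in projects. Walk through each task:
  - task 1 (Design): project_id=5 -> matches Aurora
  - task 2 (Review): project_id=NULL, no match -> dropped
  - task 3 (Deploy): project_id=2 -> matches Zeta
  - task 4 (Test): project_id=NULL, no match -> dropped
  - task 5 (Document): project_id=1 -> matches Gamma
  - task 6 (Research): project_id=3 -> matches Delta
  - task 7 (Audit): project_id=4 -> matches Titan
  - task 8 (Refactor): project_id=2 -> matches Zeta
So 2 of 8 rows are dropped.

SQL:
SELECT a.name, b.name AS project
FROM tasks a
INNER JOIN projects b ON a.project_id = b.id

Result:
name     | project
---------+--------
Design   | Aurora 
Deploy   | Zeta   
Document | Gamma  
Research | Delta  
Audit    | Titan  
Refactor | Zeta   


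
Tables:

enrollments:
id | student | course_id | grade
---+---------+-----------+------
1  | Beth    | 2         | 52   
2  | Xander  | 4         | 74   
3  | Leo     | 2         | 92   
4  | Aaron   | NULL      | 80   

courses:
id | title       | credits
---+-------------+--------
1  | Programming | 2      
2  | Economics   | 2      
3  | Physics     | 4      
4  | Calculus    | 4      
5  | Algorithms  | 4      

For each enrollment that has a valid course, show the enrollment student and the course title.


INNER JOIN keeps only enrollments rows whose course_id matches an id in courses. Walk through each enrollment:
  - enrollment 1 (Beth): course_id=2 -> matches Economics
  - enrollment 2 (Xander): course_id=4 -> matches Calculus
  - enrollment 3 (Leo): course_id=2 -> matches Economics
  - enrollment 4 (Aaron): course_id=NULL, no match -> dropped
So 1 of 4 rows is dropped.

SQL:
SELECT a.student, b.title AS course
FROM enrollments a
INNER JOIN courses b ON a.course_id = b.id

Result:
student | course   
--------+----------
Beth    | Economics
Xander  | Calculus 
Leo     | Economics


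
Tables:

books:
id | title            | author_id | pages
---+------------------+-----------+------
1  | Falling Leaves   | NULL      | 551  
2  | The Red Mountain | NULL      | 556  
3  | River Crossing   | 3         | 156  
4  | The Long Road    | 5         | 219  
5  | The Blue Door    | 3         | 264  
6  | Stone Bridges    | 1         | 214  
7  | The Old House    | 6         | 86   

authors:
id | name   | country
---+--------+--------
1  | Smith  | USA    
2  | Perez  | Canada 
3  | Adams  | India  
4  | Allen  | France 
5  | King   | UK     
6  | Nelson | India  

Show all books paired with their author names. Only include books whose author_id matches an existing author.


INNER JOIN keeps only books rows whose author_id matches an id in authors. Walk through each book:
  - book 1 (Falling Leaves): author_id=NULL, no match -> dropped
  - book 2 (The Red Mountain): author_id=NULL, no match -> dropped
  - book 3 (River Crossing): author_id=3 -> matches Adams
  - book 4 (The Long Road): author_id=5 -> matches King
  - book 5 (The Blue Door): author_id=3 -> matches Adams
  - book 6 (Stone Bridges): author_id=1 -> matches Smith
  - book 7 (The Old House): author_id=6 -> matches Nelson
So 2 of 7 rows are dropped.

SQL:
SELECT a.title, b.name AS author
FROM books a
INNER JOIN authors b ON a.author_id = b.id

Result:
title          | author
---------------+-------
River Crossing | Adams 
The Long Road  | King  
The Blue Door  | Adams 
Stone Bridges  | Smith 
The Old House  | Nelson


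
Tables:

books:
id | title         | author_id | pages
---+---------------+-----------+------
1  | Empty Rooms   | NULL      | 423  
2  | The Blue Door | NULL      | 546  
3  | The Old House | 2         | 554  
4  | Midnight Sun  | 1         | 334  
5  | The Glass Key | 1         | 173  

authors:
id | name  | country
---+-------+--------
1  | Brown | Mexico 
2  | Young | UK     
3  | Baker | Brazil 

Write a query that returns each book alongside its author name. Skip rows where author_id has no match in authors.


INNER JOIN keeps only books rows whose author_id matches an id in authors. Walk through each book:
  - book 1 (Empty Rooms): author_id=NULL, no match -> dropped
  - book 2 (The Blue Door): author_id=NULL, no match -> dropped
  - book 3 (The Old House): author_id=2 -> matches Young
  - book 4 (Midnight Sun): author_id=1 -> matches Brown
  - book 5 (The Glass Key): author_id=1 -> matches Brown
So 2 of 5 rows are dropped.

SQL:
SELECT a.title, b.name AS author
FROM books a
INNER JOIN authors b ON a.author_id = b.id

Result:
title         | author
--------------+-------
The Old House | Young 
Midnight Sun  | Brown 
The Glass Key | Brown 


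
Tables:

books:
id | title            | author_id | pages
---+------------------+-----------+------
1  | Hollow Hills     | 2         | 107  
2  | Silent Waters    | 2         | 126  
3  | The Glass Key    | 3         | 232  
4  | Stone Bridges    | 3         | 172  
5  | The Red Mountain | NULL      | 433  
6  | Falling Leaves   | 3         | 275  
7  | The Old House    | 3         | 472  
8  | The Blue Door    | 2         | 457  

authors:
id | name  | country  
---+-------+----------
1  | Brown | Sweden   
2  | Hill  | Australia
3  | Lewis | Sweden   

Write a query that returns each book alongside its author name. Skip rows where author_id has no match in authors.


INNER JOIN keeps only books rows whose author_id matches an id in authors. Walk through each book:
  - book 1 (Hollow Hills): author_id=2 -> matches Hill
  - book 2 (Silent Waters): author_id=2 -> matches Hill
  - book 3 (The Glass Key): author_id=3 -> matches Lewis
  - book 4 (Stone Bridges): author_id=3 -> matches Lewis
  - book 5 (The Red Mountain): author_id=NULL, no match -> dropped
  - book 6 (Falling Leaves): author_id=3 -> matches Lewis
  - book 7 (The Old House): author_id=3 -> matches Lewis
  - book 8 (The Blue Door): author_id=2 -> matches Hill
So 1 of 8 rows is dropped.

SQL:
SELECT a.title, b.name AS author
FROM books a
INNER JOIN authors b ON a.author_id = b.id

Result:
title          | author
---------------+-------
Hollow Hills   | Hill  
Silent Waters  | Hill  
The Glass Key  | Lewis 
Stone Bridges  | Lewis 
Falling Leaves | Lewis 
The Old House  | Lewis 
The Blue Door  | Hill  


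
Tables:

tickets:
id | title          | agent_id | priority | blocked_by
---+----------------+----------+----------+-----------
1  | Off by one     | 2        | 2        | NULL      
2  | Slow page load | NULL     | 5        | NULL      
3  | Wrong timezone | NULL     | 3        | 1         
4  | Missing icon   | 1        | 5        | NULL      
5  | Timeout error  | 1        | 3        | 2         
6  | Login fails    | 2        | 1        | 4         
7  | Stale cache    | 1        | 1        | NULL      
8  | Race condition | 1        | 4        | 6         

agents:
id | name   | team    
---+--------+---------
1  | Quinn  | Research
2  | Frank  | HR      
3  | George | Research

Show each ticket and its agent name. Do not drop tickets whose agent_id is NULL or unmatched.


LEFT JOIN keeps every row from tickets (the left table); where agent_id has no match in agents, the agent columns become NULL. Walk through each ticket:
  - ticket 1 (Off by one): agent_id=2 -> matches Frank
  - ticket 2 (Slow page load): agent_id=NULL, no match -> kept with NULL
  - ticket 3 (Wrong timezone): agent_id=NULL, no match -> kept with NULL
  - ticket 4 (Missing icon): agent_id=1 -> matches Quinn
  - ticket 5 (Timeout error): agent_id=1 -> matches Quinn
  - ticket 6 (Login fails): agent_id=2 -> matches Frank
  - ticket 7 (Stale cache): agent_id=1 -> matches Quinn
  - ticket 8 (Race condition): agent_id=1 -> matches Quinn
All 8 rows appear; 2 have NULL agent.

SQL:
SELECT a.title, b.name AS agent
FROM tickets a
LEFT JOIN agents b ON a.agent_id = b.id

Result:
title          | agent
---------------+------
Off by one     | Frank
Slow page load | NULL 
Wrong timezone | NULL 
Missing icon   | Quinn
Timeout error  | Quinn
Login fails    | Frank
Stale cache    | Quinn
Race condition | Quinn


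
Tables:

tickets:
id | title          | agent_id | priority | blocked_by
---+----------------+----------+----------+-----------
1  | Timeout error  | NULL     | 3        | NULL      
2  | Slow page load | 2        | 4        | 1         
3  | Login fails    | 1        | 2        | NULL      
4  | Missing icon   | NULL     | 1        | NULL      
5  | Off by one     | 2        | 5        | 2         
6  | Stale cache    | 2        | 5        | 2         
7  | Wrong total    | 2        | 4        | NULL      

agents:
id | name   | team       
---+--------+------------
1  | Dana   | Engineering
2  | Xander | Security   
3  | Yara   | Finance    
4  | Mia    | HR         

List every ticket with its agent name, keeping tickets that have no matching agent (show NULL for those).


LEFT JOIN keeps every row from tickets (the left table); where agent_id has no match in agents, the agent columns become NULL. Walk through each ticket:
  - ticket 1 (Timeout error): agent_id=NULL, no match -> kept with NULL
  - ticket 2 (Slow page load): agent_id=2 -> matches Xander
  - ticket 3 (Login fails): agent_id=1 -> matches Dana
  - ticket 4 (Missing icon): agent_id=NULL, no match -> kept with NULL
  - ticket 5 (Off by one): agent_id=2 -> matches Xander
  - ticket 6 (Stale cache): agent_id=2 -> matches Xander
  - ticket 7 (Wrong total): agent_id=2 -> matches Xander
All 7 rows appear; 2 have NULL agent.

SQL:
SELECT a.title, b.name AS agent
FROM tickets a
LEFT JOIN agents b ON a.agent_id = b.id

Result:
title          | agent 
---------------+-------
Timeout error  | NULL  
Slow page load | Xander
Login fails    | Dana  
Missing icon   | NULL  
Off by one     | Xander
Stale cache    | Xander
Wrong total    | Xander


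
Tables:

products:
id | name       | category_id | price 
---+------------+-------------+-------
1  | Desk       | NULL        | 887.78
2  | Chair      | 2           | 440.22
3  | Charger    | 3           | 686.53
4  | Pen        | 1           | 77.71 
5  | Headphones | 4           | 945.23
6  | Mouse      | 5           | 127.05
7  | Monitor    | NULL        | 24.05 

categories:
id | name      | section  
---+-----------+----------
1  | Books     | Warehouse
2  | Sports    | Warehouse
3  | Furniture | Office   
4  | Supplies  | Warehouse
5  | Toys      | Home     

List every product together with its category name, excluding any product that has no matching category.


INNER JOIN keeps only products rows whose category_id matches an id in categories. Walk through each product:
  - product 1 (Desk): category_id=NULL, no match -> dropped
  - product 2 (Chair): category_id=2 -> matches Sports
  - product 3 (Charger): category_id=3 -> matches Furniture
  - product 4 (Pen): category_id=1 -> matches Books
  - product 5 (Headphones): category_id=4 -> matches Supplies
  - product 6 (Mouse): category_id=5 -> matches Toys
  - product 7 (Monitor): category_id=NULL, no match -> dropped
So 2 of 7 rows are dropped.

SQL:
SELECT a.name, b.name AS category
FROM products a
INNER JOIN categories b ON a.category_id = b.id

Result:
name       | category 
-----------+----------
Chair      | Sports   
Charger    | Furniture
Pen        | Books    
Headphones | Supplies 
Mouse      | Toys     


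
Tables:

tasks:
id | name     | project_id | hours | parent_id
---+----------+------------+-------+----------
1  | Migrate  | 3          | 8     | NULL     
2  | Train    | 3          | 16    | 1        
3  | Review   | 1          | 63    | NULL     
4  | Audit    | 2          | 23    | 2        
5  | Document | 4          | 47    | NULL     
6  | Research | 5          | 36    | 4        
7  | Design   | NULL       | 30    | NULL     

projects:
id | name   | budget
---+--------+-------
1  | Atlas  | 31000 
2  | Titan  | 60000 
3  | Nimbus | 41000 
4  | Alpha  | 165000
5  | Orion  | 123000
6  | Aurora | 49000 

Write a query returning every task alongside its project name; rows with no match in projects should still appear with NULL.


LEFT JOIN keeps every row from tasks (the left table); where project_id has no match in projects, the project columns become NULL. Walk through each task:
  - task 1 (Migrate): project_id=3 -> matches Nimbus
  - task 2 (Train): project_id=3 -> matches Nimbus
  - task 3 (Review): project_id=1 -> matches Atlas
  - task 4 (Audit): project_id=2 -> matches Titan
  - task 5 (Document): project_id=4 -> matches Alpha
  - task 6 (Research): project_id=5 -> matches Orion
  - task 7 (Design): project_id=NULL, no match -> kept with NULL
All 7 rows appear; 1 has NULL project.

SQL:
SELECT a.name, b.name AS project
FROM tasks a
LEFT JOIN projects b ON a.project_id = b.id

Result:
name     | project
---------+--------
Migrate  | Nimbus 
Train    | Nimbus 
Review   | Atlas  
Audit    | Titan  
Document | Alpha  
Research | Orion  
Design   | NULL   


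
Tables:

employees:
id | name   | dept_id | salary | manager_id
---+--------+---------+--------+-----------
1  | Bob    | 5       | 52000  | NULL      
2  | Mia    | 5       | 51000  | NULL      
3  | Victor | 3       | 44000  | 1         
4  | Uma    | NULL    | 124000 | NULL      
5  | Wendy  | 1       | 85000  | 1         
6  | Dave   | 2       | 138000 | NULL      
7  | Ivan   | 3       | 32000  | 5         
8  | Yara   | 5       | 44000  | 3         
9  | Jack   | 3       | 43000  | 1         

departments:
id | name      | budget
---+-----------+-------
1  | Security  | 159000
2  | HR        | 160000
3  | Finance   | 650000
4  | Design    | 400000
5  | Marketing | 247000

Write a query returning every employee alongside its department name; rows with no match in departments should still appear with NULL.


LEFT JOIN keeps every row from employees (the left table); where dept_id has no match in departments, the department columns become NULL. Walk through each employee:
  - employee 1 (Bob): dept_id=5 -> matches Marketing
  - employee 2 (Mia): dept_id=5 -> matches Marketing
  - employee 3 (Victor): dept_id=3 -> matches Finance
  - employee 4 (Uma): dept_id=NULL, no match -> kept with NULL
  - employee 5 (Wendy): dept_id=1 -> matches Security
  - employee 6 (Dave): dept_id=2 -> matches HR
  - employee 7 (Ivan): dept_id=3 -> matches Finance
  - employee 8 (Yara): dept_id=5 -> matches Marketing
  - employee 9 (Jack): dept_id=3 -> matches Finance
All 9 rows appear; 1 has NULL department.

SQL:
SELECT a.name, b.name AS department
FROM employees a
LEFT JOIN departments b ON a.dept_id = b.id

Result:
name   | department
-------+-----------
Bob    | Marketing 
Mia    | Marketing 
Victor | Finance   
Uma    | NULL      
Wendy  | Security  
Dave   | HR        
Ivan   | Finance   
Yara   | Marketing 
Jack   | Finance   


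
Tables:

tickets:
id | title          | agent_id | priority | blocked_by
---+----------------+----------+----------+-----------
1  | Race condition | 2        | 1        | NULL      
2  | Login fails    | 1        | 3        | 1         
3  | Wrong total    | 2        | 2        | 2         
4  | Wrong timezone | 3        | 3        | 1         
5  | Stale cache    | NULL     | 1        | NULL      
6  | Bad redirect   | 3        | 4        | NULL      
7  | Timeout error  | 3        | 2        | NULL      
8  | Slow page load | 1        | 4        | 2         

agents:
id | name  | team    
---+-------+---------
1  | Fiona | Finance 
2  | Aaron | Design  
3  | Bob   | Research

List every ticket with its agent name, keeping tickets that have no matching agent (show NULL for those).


LEFT JOIN keeps every row from tickets (the left table); where agent_id has no match in agents, the agent columns become NULL. Walk through each ticket:
  - ticket 1 (Race condition): agent_id=2 -> matches Aaron
  - ticket 2 (Login fails): agent_id=1 -> matches Fiona
  - ticket 3 (Wrong total): agent_id=2 -> matches Aaron
  - ticket 4 (Wrong timezone): agent_id=3 -> matches Bob
  - ticket 5 (Stale cache): agent_id=NULL, no match -> kept with NULL
  - ticket 6 (Bad redirect): agent_id=3 -> matches Bob
  - ticket 7 (Timeout error): agent_id=3 -> matches Bob
  - ticket 8 (Slow page load): agent_id=1 -> matches Fiona
All 8 rows appear; 1 has NULL agent.

SQL:
SELECT a.title, b.name AS agent
FROM tickets a
LEFT JOIN agents b ON a.agent_id = b.id

Result:
title          | agent
---------------+------
Race condition | Aaron
Login fails    | Fiona
Wrong total    | Aaron
Wrong timezone | Bob  
Stale cache    | NULL 
Bad redirect   | Bob  
Timeout error  | Bob  
Slow page load | Fiona


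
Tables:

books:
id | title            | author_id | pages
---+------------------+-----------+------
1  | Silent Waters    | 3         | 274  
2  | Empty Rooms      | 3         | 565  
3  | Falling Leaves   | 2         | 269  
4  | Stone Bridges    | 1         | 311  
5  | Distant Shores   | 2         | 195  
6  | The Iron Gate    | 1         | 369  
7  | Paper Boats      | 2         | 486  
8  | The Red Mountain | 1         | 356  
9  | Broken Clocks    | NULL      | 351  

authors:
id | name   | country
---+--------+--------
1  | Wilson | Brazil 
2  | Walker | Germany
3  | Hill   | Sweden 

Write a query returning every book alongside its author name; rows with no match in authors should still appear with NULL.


LEFT JOIN keeps every row from books (the left table); where author_id has no match in authors, the author columns become NULL. Walk through each book:
  - book 1 (Silent Waters): author_id=3 -> matches Hill
  - book 2 (Empty Rooms): author_id=3 -> matches Hill
  - book 3 (Falling Leaves): author_id=2 -> matches Walker
  - book 4 (Stone Bridges): author_id=1 -> matches Wilson
  - book 5 (Distant Shores): author_id=2 -> matches Walker
  - book 6 (The Iron Gate): author_id=1 -> matches Wilson
  - book 7 (Paper Boats): author_id=2 -> matches Walker
  - book 8 (The Red Mountain): author_id=1 -> matches Wilson
  - book 9 (Broken Clocks): author_id=NULL, no match -> kept with NULL
All 9 rows appear; 1 has NULL author.

SQL:
SELECT a.title, b.name AS author
FROM books a
LEFT JOIN authors b ON a.author_id = b.id

Result:
title            | author
-----------------+-------
Silent Waters    | Hill  
Empty Rooms      | Hill  
Falling Leaves   | Walker
Stone Bridges    | Wilson
Distant Shores   | Walker
The Iron Gate    | Wilson
Paper Boats      | Walker
The Red Mountain | Wilson
Broken Clocks    | NULL  


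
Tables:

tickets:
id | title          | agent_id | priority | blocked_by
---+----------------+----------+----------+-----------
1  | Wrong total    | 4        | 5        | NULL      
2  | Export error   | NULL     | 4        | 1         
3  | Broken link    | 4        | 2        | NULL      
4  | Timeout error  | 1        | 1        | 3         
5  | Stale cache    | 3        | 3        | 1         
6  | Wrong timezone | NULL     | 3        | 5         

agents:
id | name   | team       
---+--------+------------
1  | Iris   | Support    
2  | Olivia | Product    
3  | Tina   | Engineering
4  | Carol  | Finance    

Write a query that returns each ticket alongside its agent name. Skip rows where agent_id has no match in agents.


INNER JOIN keeps only tickets rows whose agent_id matches an id in agents. Walk through each ticket:
  - ticket 1 (Wrong total): agent_id=4 -> matches Carol
  - ticket 2 (Export error): agent_id=NULL, no match -> dropped
  - ticket 3 (Broken link): agent_id=4 -> matches Carol
  - ticket 4 (Timeout error): agent_id=1 -> matches Iris
  - ticket 5 (Stale cache): agent_id=3 -> matches Tina
  - ticket 6 (Wrong timezone): agent_id=NULL, no match -> dropped
So 2 of 6 rows are dropped.

SQL:
SELECT a.title, b.name AS agent
FROM tickets a
INNER JOIN agents b ON a.agent_id = b.id

Result:
title         | agent
--------------+------
Wrong total   | Carol
Broken link   | Carol
Timeout error | Iris 
Stale cache   | Tina 


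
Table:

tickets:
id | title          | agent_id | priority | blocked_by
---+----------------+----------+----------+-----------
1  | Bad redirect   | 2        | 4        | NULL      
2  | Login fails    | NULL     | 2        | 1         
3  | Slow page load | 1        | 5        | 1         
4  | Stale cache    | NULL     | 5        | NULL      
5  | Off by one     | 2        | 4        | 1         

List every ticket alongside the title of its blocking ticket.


This is a self-join: tickets is joined to a second copy of itself, matching each row's blocked_by to another row's id. Use LEFT JOIN so rows with blocked_by=NULL are kept.
  - ticket 1 (Bad redirect): blocked_by=NULL -> NULL
  - ticket 2 (Login fails): blocked_by=1 -> Bad redirect
  - ticket 3 (Slow page load): blocked_by=1 -> Bad redirect
  - ticket 4 (Stale cache): blocked_by=NULL -> NULL
  - ticket 5 (Off by one): blocked_by=1 -> Bad redirect

SQL:
SELECT a.title AS item, b.title AS blocked_by
FROM tickets a
LEFT JOIN tickets b ON a.blocked_by = b.id

Result:
item           | blocked_by  
---------------+-------------
Bad redirect   | NULL        
Login fails    | Bad redirect
Slow page load | Bad redirect
Stale cache    | NULL        
Off by one     | Bad redirect


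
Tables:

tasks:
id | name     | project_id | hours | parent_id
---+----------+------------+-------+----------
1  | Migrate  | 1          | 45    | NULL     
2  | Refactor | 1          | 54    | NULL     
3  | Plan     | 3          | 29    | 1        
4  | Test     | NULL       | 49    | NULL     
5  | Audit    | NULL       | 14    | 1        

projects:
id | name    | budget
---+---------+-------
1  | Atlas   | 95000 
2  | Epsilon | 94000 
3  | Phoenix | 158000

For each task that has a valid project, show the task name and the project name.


INNER JOIN keeps only tasks rows whose project_id matches an id in projects. Walk through each task:
  - task 1 (Migrate): project_id=1 -> matches Atlas
  - task 2 (Refactor): project_id=1 -> matches Atlas
  - task 3 (Plan): project_id=3 -> matches Phoenix
  - task 4 (Test): project_id=NULL, no match -> dropped
  - task 5 (Audit): project_id=NULL, no match -> dropped
So 2 of 5 rows are dropped.

SQL:
SELECT a.name, b.name AS project
FROM tasks a
INNER JOIN projects b ON a.project_id = b.id

Result:
name     | project
---------+--------
Migrate  | Atlas  
Refactor | Atlas  
Plan     | Phoenix
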